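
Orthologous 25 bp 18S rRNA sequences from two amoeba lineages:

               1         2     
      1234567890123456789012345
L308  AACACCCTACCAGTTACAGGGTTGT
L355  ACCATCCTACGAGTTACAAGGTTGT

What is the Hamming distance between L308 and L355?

Mismatches occur at site 2 (A↔C), site 5 (C↔T), site 11 (C↔G), site 19 (G↔A).
That gives 4 mismatches out of 25 aligned sites, so the Hamming distance is 4.

4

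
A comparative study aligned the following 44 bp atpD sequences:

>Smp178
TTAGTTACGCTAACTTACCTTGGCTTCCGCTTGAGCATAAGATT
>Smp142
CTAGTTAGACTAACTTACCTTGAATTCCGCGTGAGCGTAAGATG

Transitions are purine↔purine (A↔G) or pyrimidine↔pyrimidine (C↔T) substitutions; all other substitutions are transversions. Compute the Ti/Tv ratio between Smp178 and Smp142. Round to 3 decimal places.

The sequences differ at positions 1 (T/C, transition), 8 (C/G, transversion), 9 (G/A, transition), 23 (G/A, transition), 24 (C/A, transversion), 31 (T/G, transversion), 37 (A/G, transition), 44 (T/G, transversion).
Of the 8 differences, 4 transitions and 4 transversions, so Ti/Tv = 4/4 = 1.000.

1.000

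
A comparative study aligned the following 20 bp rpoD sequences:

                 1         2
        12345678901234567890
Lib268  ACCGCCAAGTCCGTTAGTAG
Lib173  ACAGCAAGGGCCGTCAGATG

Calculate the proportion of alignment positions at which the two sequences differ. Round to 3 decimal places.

0.350

Mismatches occur at site 3 (C↔A), site 6 (C↔A), site 8 (A↔G), site 10 (T↔G), site 15 (T↔C), site 18 (T↔A), site 19 (A↔T).
There are 7 differences over 20 sites, so p = 7/20 = 0.350.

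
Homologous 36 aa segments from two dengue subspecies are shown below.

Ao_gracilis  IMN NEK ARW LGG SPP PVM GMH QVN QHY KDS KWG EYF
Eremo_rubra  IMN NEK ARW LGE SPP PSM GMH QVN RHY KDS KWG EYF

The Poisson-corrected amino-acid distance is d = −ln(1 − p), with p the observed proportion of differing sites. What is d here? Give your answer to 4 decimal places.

The sequences differ at positions 12 (G/E), 17 (V/S), 25 (Q/R).
p = 3/36 = 0.083333.
d = −ln(1 − 0.083333) = −ln(0.916667) = 0.0870.

0.0870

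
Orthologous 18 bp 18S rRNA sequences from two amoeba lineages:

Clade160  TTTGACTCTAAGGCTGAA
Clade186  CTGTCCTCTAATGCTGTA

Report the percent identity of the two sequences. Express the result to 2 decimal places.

Differing sites — 1:T/C; 3:T/G; 4:G/T; 5:A/C; 12:G/T; 17:A/T.
12 of the 18 sites match, so the percent identity is 12/18 × 100 = 66.67%.

66.67%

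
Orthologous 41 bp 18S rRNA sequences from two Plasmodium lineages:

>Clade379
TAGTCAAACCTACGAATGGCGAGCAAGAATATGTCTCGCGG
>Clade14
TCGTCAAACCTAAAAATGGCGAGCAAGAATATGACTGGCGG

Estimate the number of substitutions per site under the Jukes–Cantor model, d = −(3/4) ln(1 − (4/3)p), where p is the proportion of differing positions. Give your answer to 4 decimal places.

0.1331

Differing sites — 2:A/C; 13:C/A; 14:G/A; 34:T/A; 37:C/G.
p = 5/41 = 0.121951.
d = −0.75 · ln(1 − (4/3)·0.121951) = −0.75 · ln(0.837399) = −0.75 · (-0.177455) = 0.1331.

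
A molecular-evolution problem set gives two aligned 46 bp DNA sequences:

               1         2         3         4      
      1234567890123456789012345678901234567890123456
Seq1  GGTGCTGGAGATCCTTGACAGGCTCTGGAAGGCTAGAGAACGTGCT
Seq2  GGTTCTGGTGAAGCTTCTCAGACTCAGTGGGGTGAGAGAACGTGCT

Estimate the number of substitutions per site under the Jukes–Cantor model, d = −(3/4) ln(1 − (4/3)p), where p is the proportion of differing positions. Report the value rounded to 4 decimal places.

0.3547

Mismatches occur at site 4 (G↔T), site 9 (A↔T), site 12 (T↔A), site 13 (C↔G), site 17 (G↔C), site 18 (A↔T), site 22 (G↔A), site 26 (T↔A), site 28 (G↔T), site 29 (A↔G), site 30 (A↔G), site 33 (C↔T), site 34 (T↔G).
p = 13/46 = 0.282609.
d = −0.75 · ln(1 − (4/3)·0.282609) = −0.75 · ln(0.623188) = −0.75 · (-0.472907) = 0.3547.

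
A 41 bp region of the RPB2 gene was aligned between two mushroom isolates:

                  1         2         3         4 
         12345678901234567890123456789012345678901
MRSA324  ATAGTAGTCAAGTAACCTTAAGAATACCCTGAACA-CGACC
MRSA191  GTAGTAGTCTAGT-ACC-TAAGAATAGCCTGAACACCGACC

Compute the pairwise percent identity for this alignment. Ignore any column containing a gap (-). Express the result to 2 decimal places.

92.11%

Excluding the 3 gap columns leaves 38 comparable sites.
Mismatches occur at site 1 (A↔G), site 10 (A↔T), site 27 (C↔G).
35 of the 38 comparable sites match, so the percent identity is 35/38 × 100 = 92.11%.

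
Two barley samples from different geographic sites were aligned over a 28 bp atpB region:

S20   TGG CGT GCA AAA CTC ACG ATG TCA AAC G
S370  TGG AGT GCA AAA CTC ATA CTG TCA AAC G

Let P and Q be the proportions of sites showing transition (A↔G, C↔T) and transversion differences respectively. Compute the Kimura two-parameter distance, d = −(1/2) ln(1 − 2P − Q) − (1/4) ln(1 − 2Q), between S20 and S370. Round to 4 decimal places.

0.1591

Differing sites — 4:C/A (Tv); 17:C/T (Ti); 18:G/A (Ti); 19:A/C (Tv).
Of the 4 differences, 2 transitions and 2 transversions over 28 sites: P = 2/28 = 0.071429, Q = 2/28 = 0.071429.
d = −0.5·ln(0.785713) − 0.25·ln(0.857142) = −0.5·(-0.241164) − 0.25·(-0.154152) = 0.1591.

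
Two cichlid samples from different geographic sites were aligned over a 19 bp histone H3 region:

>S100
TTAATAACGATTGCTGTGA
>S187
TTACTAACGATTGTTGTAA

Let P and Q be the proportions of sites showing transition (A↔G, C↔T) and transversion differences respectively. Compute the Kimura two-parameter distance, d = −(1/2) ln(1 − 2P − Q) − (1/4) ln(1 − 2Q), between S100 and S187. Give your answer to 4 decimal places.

Differing sites — 4:A/C (Tv); 14:C/T (Ti); 18:G/A (Ti).
Of the 3 differences, 2 transitions and 1 transversion over 19 sites: P = 2/19 = 0.105263, Q = 1/19 = 0.052632.
d = −0.5·ln(0.736842) − 0.25·ln(0.894736) = −0.5·(-0.305382) − 0.25·(-0.111227) = 0.1805.

0.1805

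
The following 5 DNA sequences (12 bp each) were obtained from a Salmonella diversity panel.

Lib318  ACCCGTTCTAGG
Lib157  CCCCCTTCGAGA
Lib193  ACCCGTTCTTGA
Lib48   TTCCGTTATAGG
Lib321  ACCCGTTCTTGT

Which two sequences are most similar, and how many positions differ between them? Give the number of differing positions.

Pairwise Hamming distances:
  Lib318 vs Lib157: 4
  Lib318 vs Lib193: 2
  Lib318 vs Lib48: 3
  Lib318 vs Lib321: 2
  Lib157 vs Lib193: 4
  Lib157 vs Lib48: 6
  Lib157 vs Lib321: 5
  Lib193 vs Lib48: 5
  Lib193 vs Lib321: 1
  Lib48 vs Lib321: 5
The smallest is 1, between Lib193 and Lib321.

1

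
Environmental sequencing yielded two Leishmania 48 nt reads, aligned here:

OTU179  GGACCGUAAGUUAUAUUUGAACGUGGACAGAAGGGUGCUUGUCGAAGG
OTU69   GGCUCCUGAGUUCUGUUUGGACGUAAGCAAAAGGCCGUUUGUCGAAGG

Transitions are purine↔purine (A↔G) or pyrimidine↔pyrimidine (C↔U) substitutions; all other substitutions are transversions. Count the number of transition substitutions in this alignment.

Mismatches occur at site 3 (A↔C, transversion), site 4 (C↔U, transition), site 6 (G↔C, transversion), site 8 (A↔G, transition), site 13 (A↔C, transversion), site 15 (A↔G, transition), site 20 (A↔G, transition), site 25 (G↔A, transition), site 26 (G↔A, transition), site 27 (A↔G, transition), site 30 (G↔A, transition), site 35 (G↔C, transversion), site 36 (U↔C, transition), site 38 (C↔U, transition).
Of the 14 differences, 10 transitions and 4 transversions, so the answer is 10.

10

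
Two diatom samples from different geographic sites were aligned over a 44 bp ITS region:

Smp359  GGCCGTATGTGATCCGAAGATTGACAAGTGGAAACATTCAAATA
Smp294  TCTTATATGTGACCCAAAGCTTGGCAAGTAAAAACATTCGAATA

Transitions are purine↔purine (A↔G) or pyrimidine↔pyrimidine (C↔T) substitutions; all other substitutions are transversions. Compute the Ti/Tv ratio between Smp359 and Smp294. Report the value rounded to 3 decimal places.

3.000

Differing sites — 1:G/T (Tv); 2:G/C (Tv); 3:C/T (Ti); 4:C/T (Ti); 5:G/A (Ti); 13:T/C (Ti); 16:G/A (Ti); 20:A/C (Tv); 24:A/G (Ti); 30:G/A (Ti); 31:G/A (Ti); 40:A/G (Ti).
Of the 12 differences, 9 transitions and 3 transversions, so Ti/Tv = 9/3 = 3.000.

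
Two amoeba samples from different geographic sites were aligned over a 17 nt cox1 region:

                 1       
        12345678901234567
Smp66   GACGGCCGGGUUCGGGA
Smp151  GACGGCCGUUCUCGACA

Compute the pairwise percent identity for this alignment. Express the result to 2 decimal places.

Differing sites — 9:G/U; 10:G/U; 11:U/C; 15:G/A; 16:G/C.
12 of the 17 sites match, so the percent identity is 12/17 × 100 = 70.59%.

70.59%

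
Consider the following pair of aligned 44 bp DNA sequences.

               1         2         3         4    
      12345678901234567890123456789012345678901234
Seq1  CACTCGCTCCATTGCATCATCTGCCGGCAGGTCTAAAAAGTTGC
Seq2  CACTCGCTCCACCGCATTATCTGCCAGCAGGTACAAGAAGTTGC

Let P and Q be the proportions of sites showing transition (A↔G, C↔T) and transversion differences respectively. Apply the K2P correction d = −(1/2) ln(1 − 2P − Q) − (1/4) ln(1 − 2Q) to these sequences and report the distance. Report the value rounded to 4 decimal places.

The sequences differ at positions 12 (T/C, transition), 13 (T/C, transition), 18 (C/T, transition), 26 (G/A, transition), 33 (C/A, transversion), 34 (T/C, transition), 37 (A/G, transition).
Of the 7 differences, 6 transitions and 1 transversion over 44 sites: P = 6/44 = 0.136364, Q = 1/44 = 0.022727.
d = −0.5·ln(0.704545) − 0.25·ln(0.954546) = −0.5·(-0.350203) − 0.25·(-0.046519) = 0.1867.

0.1867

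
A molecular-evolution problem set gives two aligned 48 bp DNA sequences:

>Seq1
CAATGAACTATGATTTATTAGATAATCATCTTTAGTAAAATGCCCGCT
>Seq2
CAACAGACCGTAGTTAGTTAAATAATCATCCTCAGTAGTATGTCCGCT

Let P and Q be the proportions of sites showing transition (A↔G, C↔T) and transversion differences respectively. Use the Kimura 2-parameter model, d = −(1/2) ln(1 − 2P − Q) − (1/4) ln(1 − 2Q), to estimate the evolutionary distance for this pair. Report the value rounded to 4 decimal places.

0.4595

Mismatches occur at site 4 (T→C, transition), site 5 (G→A, transition), site 6 (A→G, transition), site 9 (T→C, transition), site 10 (A→G, transition), site 12 (G→A, transition), site 13 (A→G, transition), site 16 (T→A, transversion), site 17 (A→G, transition), site 21 (G→A, transition), site 31 (T→C, transition), site 33 (T→C, transition), site 38 (A→G, transition), site 39 (A→T, transversion), site 43 (C→T, transition).
Of the 15 differences, 13 transitions and 2 transversions over 48 sites: P = 13/48 = 0.270833, Q = 2/48 = 0.041667.
d = −0.5·ln(0.416667) − 0.25·ln(0.916666) = −0.5·(-0.875468) − 0.25·(-0.087012) = 0.4595.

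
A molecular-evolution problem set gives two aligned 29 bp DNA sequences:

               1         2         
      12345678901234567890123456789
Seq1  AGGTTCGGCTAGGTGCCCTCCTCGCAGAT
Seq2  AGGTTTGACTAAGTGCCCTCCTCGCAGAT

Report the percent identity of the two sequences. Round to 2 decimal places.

89.66%

Differing sites — 6:C/T; 8:G/A; 12:G/A.
26 of the 29 sites match, so the percent identity is 26/29 × 100 = 89.66%.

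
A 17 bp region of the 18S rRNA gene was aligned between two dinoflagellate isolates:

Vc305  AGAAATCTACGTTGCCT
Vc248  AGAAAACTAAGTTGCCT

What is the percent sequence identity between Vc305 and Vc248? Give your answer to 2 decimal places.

Mismatches occur at site 6 (T↔A), site 10 (C↔A).
15 of the 17 sites match, so the percent identity is 15/17 × 100 = 88.24%.

88.24%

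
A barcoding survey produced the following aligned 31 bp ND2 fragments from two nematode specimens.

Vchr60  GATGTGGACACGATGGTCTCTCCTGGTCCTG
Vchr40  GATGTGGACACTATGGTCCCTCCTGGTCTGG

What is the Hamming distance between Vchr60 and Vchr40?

4

The sequences differ at positions 12 (G/T), 19 (T/C), 29 (C/T), 30 (T/G).
That gives 4 mismatches out of 31 aligned sites, so the Hamming distance is 4.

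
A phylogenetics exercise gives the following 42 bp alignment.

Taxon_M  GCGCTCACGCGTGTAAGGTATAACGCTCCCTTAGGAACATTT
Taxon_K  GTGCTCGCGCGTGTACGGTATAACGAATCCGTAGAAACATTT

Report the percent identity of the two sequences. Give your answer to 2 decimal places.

80.95%

Differing sites — 2:C/T; 7:A/G; 16:A/C; 26:C/A; 27:T/A; 28:C/T; 31:T/G; 35:G/A.
34 of the 42 sites match, so the percent identity is 34/42 × 100 = 80.95%.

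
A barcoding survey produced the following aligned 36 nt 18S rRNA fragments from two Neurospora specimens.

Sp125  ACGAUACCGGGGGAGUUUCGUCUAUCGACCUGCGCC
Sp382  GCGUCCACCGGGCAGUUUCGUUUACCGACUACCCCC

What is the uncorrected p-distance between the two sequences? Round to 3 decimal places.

0.361

Differing sites — 1:A/G; 4:A/U; 5:U/C; 6:A/C; 7:C/A; 9:G/C; 13:G/C; 22:C/U; 25:U/C; 30:C/U; 31:U/A; 32:G/C; 34:G/C.
There are 13 differences over 36 sites, so p = 13/36 = 0.361.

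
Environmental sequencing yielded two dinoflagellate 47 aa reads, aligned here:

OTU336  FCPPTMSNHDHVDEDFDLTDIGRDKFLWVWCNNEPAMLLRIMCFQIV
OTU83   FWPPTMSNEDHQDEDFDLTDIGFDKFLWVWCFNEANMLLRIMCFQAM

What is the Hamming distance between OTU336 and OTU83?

9

The sequences differ at positions 2 (C/W), 9 (H/E), 12 (V/Q), 23 (R/F), 32 (N/F), 35 (P/A), 36 (A/N), 46 (I/A), 47 (V/M).
That gives 9 mismatches out of 47 aligned sites, so the Hamming distance is 9.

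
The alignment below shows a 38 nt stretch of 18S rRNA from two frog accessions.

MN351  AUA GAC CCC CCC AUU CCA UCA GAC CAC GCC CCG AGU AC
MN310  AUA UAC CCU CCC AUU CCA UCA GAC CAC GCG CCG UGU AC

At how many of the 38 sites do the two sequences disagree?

Differing sites — 4:G/U; 9:C/U; 30:C/G; 34:A/U.
That gives 4 mismatches out of 38 aligned sites, so the Hamming distance is 4.

4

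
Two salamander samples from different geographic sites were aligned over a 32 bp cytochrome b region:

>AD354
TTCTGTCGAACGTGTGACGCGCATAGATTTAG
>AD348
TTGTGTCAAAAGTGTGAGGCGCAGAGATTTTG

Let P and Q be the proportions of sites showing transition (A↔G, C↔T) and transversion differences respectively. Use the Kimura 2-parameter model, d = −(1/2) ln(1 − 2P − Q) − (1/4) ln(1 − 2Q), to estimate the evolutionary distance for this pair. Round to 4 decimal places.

Differing sites — 3:C/G (Tv); 8:G/A (Ti); 11:C/A (Tv); 18:C/G (Tv); 24:T/G (Tv); 31:A/T (Tv).
Of the 6 differences, 1 transition and 5 transversions over 32 sites: P = 1/32 = 0.031250, Q = 5/32 = 0.156250.
d = −0.5·ln(0.781250) − 0.25·ln(0.687500) = −0.5·(-0.246860) − 0.25·(-0.374693) = 0.2171.

0.2171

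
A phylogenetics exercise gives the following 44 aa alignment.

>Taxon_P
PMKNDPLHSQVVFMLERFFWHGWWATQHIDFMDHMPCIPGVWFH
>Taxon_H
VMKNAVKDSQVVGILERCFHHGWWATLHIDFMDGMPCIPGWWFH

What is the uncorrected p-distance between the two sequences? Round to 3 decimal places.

The sequences differ at positions 1 (P/V), 5 (D/A), 6 (P/V), 7 (L/K), 8 (H/D), 13 (F/G), 14 (M/I), 18 (F/C), 20 (W/H), 27 (Q/L), 34 (H/G), 41 (V/W).
There are 12 differences over 44 sites, so p = 12/44 = 0.273.

0.273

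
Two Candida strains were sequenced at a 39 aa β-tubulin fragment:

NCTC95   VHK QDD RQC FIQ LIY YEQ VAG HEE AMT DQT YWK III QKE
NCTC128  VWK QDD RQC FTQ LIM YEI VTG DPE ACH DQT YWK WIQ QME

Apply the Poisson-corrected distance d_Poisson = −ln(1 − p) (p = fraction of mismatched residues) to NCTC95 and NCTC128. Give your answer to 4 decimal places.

0.3677

The sequences differ at positions 2 (H/W), 11 (I/T), 15 (Y/M), 18 (Q/I), 20 (A/T), 22 (H/D), 23 (E/P), 26 (M/C), 27 (T/H), 34 (I/W), 36 (I/Q), 38 (K/M).
p = 12/39 = 0.307692.
d = −ln(1 − 0.307692) = −ln(0.692308) = 0.3677.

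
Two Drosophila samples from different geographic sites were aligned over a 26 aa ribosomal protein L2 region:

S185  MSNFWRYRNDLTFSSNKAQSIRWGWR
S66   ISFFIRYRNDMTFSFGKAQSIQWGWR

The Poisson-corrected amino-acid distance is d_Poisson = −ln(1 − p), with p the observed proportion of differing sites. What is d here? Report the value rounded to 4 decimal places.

The sequences differ at positions 1 (M/I), 3 (N/F), 5 (W/I), 11 (L/M), 15 (S/F), 16 (N/G), 22 (R/Q).
p = 7/26 = 0.269231.
d = −ln(1 − 0.269231) = −ln(0.730769) = 0.3137.

0.3137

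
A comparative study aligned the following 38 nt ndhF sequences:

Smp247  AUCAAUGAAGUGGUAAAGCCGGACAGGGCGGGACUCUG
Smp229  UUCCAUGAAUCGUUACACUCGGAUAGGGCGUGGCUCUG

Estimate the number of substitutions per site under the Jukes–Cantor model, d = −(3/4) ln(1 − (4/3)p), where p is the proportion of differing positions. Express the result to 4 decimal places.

0.3658

Mismatches occur at site 1 (A↔U), site 4 (A↔C), site 10 (G↔U), site 11 (U↔C), site 13 (G↔U), site 16 (A↔C), site 18 (G↔C), site 19 (C↔U), site 24 (C↔U), site 31 (G↔U), site 33 (A↔G).
p = 11/38 = 0.289474.
d = −0.75 · ln(1 − (4/3)·0.289474) = −0.75 · ln(0.614035) = −0.75 · (-0.487703) = 0.3658.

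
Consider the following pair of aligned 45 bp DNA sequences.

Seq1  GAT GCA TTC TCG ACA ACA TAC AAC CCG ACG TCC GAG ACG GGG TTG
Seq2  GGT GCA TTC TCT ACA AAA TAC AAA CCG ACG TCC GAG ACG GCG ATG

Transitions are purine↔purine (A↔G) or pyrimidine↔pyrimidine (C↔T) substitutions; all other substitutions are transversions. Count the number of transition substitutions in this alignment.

1

The sequences differ at positions 2 (A/G, transition), 12 (G/T, transversion), 17 (C/A, transversion), 24 (C/A, transversion), 41 (G/C, transversion), 43 (T/A, transversion).
Of the 6 differences, 1 transition and 5 transversions, so the answer is 1.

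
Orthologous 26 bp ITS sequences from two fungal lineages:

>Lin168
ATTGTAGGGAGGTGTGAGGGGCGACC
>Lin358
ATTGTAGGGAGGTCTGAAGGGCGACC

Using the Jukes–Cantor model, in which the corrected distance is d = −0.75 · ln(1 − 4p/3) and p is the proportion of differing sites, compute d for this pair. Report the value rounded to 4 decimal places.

0.0812

Differing sites — 14:G/C; 18:G/A.
p = 2/26 = 0.076923.
d = −0.75 · ln(1 − (4/3)·0.076923) = −0.75 · ln(0.897436) = −0.75 · (-0.108213) = 0.0812.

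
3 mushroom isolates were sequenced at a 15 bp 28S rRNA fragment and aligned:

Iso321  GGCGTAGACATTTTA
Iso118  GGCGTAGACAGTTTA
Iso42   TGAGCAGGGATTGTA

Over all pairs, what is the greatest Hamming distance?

7

Pairwise Hamming distances:
  Iso321 vs Iso118: 1
  Iso321 vs Iso42: 6
  Iso118 vs Iso42: 7
The largest is 7, between Iso118 and Iso42.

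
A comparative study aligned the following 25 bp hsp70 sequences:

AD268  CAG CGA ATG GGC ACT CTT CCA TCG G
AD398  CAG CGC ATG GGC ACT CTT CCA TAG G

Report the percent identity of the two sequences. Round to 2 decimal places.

Differing sites — 6:A/C; 23:C/A.
23 of the 25 sites match, so the percent identity is 23/25 × 100 = 92.00%.

92.00%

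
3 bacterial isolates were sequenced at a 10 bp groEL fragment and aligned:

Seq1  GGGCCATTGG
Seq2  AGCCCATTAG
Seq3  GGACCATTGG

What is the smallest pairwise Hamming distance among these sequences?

Pairwise Hamming distances:
  Seq1 vs Seq2: 3
  Seq1 vs Seq3: 1
  Seq2 vs Seq3: 3
The smallest is 1, between Seq1 and Seq3.

1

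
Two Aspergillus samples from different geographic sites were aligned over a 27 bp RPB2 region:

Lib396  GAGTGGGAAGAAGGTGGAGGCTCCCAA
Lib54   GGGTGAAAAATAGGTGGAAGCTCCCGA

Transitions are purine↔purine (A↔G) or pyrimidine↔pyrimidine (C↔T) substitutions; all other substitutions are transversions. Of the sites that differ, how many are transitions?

Differing sites — 2:A/G (Ti); 6:G/A (Ti); 7:G/A (Ti); 10:G/A (Ti); 11:A/T (Tv); 19:G/A (Ti); 26:A/G (Ti).
Of the 7 differences, 6 transitions and 1 transversion, so the answer is 6.

6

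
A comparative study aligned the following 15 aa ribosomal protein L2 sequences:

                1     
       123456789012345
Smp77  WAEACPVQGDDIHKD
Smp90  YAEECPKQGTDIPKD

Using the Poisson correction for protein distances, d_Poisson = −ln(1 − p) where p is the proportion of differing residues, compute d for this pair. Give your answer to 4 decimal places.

Differing sites — 1:W/Y; 4:A/E; 7:V/K; 10:D/T; 13:H/P.
p = 5/15 = 0.333333.
d = −ln(1 − 0.333333) = −ln(0.666667) = 0.4055.

0.4055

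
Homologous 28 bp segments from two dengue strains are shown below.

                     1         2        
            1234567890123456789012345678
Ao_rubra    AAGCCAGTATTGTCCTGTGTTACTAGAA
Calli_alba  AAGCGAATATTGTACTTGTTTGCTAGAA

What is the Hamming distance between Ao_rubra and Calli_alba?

Differing sites — 5:C/G; 7:G/A; 14:C/A; 17:G/T; 18:T/G; 19:G/T; 22:A/G.
That gives 7 mismatches out of 28 aligned sites, so the Hamming distance is 7.

7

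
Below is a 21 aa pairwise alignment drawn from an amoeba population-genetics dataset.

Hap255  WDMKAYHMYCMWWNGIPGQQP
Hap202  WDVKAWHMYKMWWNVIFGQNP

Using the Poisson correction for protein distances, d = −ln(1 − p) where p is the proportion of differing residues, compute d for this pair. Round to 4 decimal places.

0.3365

Mismatches occur at site 3 (M→V), site 6 (Y→W), site 10 (C→K), site 15 (G→V), site 17 (P→F), site 20 (Q→N).
p = 6/21 = 0.285714.
d = −ln(1 − 0.285714) = −ln(0.714286) = 0.3365.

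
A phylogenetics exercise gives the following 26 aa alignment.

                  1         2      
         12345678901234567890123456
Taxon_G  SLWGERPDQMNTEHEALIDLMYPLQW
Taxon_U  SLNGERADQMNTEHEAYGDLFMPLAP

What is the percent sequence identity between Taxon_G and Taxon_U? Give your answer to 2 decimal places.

Differing sites — 3:W/N; 7:P/A; 17:L/Y; 18:I/G; 21:M/F; 22:Y/M; 25:Q/A; 26:W/P.
18 of the 26 sites match, so the percent identity is 18/26 × 100 = 69.23%.

69.23%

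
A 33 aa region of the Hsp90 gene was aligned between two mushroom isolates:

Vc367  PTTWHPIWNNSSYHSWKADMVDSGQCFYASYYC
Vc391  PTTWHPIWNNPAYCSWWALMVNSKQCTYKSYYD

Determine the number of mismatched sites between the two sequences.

10

Differing sites — 11:S/P; 12:S/A; 14:H/C; 17:K/W; 19:D/L; 22:D/N; 24:G/K; 27:F/T; 29:A/K; 33:C/D.
That gives 10 mismatches out of 33 aligned sites, so the Hamming distance is 10.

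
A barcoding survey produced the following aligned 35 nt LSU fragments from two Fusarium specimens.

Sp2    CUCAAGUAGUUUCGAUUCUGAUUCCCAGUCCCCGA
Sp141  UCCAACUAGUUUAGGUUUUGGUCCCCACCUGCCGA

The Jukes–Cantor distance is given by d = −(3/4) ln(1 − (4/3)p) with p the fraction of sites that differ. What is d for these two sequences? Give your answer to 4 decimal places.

0.4582

The sequences differ at positions 1 (C/U), 2 (U/C), 6 (G/C), 13 (C/A), 15 (A/G), 18 (C/U), 21 (A/G), 23 (U/C), 28 (G/C), 29 (U/C), 30 (C/U), 31 (C/G).
p = 12/35 = 0.342857.
d = −0.75 · ln(1 − (4/3)·0.342857) = −0.75 · ln(0.542857) = −0.75 · (-0.610909) = 0.4582.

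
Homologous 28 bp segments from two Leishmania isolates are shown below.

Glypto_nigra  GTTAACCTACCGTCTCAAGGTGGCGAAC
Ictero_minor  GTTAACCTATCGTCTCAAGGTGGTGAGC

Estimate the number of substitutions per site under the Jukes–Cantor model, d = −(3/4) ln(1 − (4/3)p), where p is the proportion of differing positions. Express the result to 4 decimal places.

The sequences differ at positions 10 (C/T), 24 (C/T), 27 (A/G).
p = 3/28 = 0.107143.
d = −0.75 · ln(1 − (4/3)·0.107143) = −0.75 · ln(0.857143) = −0.75 · (-0.154151) = 0.1156.

0.1156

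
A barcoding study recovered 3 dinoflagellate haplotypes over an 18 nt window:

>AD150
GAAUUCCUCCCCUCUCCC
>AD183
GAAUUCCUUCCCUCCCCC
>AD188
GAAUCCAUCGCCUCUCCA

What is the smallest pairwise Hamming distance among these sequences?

Pairwise Hamming distances:
  AD150 vs AD183: 2
  AD150 vs AD188: 4
  AD183 vs AD188: 6
The smallest is 2, between AD150 and AD183.

2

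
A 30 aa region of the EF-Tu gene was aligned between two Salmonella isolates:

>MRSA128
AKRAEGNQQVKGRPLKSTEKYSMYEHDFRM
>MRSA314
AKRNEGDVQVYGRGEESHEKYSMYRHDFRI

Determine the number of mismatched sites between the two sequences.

The sequences differ at positions 4 (A/N), 7 (N/D), 8 (Q/V), 11 (K/Y), 14 (P/G), 15 (L/E), 16 (K/E), 18 (T/H), 25 (E/R), 30 (M/I).
That gives 10 mismatches out of 30 aligned sites, so the Hamming distance is 10.

10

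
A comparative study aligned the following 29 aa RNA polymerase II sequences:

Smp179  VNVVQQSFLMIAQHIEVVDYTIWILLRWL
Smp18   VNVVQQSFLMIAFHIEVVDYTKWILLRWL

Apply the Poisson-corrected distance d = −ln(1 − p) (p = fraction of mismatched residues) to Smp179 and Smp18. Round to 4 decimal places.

The sequences differ at positions 13 (Q/F), 22 (I/K).
p = 2/29 = 0.068966.
d = −ln(1 − 0.068966) = −ln(0.931034) = 0.0715.

0.0715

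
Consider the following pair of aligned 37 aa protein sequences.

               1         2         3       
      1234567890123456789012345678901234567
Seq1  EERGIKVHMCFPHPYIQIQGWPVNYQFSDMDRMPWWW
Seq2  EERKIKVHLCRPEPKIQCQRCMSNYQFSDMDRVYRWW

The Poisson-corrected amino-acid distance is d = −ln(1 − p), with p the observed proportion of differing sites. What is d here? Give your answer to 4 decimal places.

Mismatches occur at site 4 (G↔K), site 9 (M↔L), site 11 (F↔R), site 13 (H↔E), site 15 (Y↔K), site 18 (I↔C), site 20 (G↔R), site 21 (W↔C), site 22 (P↔M), site 23 (V↔S), site 33 (M↔V), site 34 (P↔Y), site 35 (W↔R).
p = 13/37 = 0.351351.
d = −ln(1 − 0.351351) = −ln(0.648649) = 0.4329.

0.4329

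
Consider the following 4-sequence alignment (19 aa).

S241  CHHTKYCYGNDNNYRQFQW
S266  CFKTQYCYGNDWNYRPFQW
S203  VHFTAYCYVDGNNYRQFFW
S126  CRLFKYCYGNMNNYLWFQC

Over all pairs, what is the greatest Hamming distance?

12

Pairwise Hamming distances:
  S241 vs S266: 5
  S241 vs S203: 7
  S241 vs S126: 7
  S266 vs S203: 10
  S266 vs S126: 9
  S203 vs S126: 12
The largest is 12, between S203 and S126.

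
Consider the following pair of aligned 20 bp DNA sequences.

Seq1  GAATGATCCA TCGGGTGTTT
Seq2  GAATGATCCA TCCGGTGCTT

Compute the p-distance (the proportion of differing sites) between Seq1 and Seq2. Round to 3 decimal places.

0.100

Differing sites — 13:G/C; 18:T/C.
There are 2 differences over 20 sites, so p = 2/20 = 0.100.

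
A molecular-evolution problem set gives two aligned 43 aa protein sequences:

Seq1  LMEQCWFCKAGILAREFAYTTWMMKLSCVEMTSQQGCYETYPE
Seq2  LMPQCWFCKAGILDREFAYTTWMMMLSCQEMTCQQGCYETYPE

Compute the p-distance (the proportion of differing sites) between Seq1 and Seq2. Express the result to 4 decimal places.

Mismatches occur at site 3 (E↔P), site 14 (A↔D), site 25 (K↔M), site 29 (V↔Q), site 33 (S↔C).
There are 5 differences over 43 sites, so p = 5/43 = 0.1163.

0.1163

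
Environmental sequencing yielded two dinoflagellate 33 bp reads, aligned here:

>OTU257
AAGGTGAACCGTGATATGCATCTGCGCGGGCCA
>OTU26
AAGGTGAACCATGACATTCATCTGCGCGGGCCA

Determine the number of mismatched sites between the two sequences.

Differing sites — 11:G/A; 15:T/C; 18:G/T.
That gives 3 mismatches out of 33 aligned sites, so the Hamming distance is 3.

3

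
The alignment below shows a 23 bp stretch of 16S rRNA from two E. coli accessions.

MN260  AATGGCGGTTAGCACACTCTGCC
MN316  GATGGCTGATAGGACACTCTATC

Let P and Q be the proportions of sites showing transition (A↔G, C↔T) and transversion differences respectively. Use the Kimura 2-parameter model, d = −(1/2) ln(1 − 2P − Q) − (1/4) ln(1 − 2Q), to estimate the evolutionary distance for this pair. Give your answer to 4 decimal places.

0.3238

Differing sites — 1:A/G (Ti); 7:G/T (Tv); 9:T/A (Tv); 13:C/G (Tv); 21:G/A (Ti); 22:C/T (Ti).
Of the 6 differences, 3 transitions and 3 transversions over 23 sites: P = 3/23 = 0.130435, Q = 3/23 = 0.130435.
d = −0.5·ln(0.608695) − 0.25·ln(0.739130) = −0.5·(-0.496438) − 0.25·(-0.302281) = 0.3238.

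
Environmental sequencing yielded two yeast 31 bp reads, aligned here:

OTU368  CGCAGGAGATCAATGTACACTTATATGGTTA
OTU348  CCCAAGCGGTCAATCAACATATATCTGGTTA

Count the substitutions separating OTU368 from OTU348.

Differing sites — 2:G/C; 5:G/A; 7:A/C; 9:A/G; 15:G/C; 16:T/A; 20:C/T; 21:T/A; 25:A/C.
That gives 9 mismatches out of 31 aligned sites, so the Hamming distance is 9.

9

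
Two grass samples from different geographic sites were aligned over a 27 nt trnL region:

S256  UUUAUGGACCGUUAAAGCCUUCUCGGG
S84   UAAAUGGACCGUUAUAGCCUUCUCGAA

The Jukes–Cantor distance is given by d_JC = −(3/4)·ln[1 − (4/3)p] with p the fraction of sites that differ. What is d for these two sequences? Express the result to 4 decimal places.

Mismatches occur at site 2 (U↔A), site 3 (U↔A), site 15 (A↔U), site 26 (G↔A), site 27 (G↔A).
p = 5/27 = 0.185185.
d = −0.75 · ln(1 − (4/3)·0.185185) = −0.75 · ln(0.753087) = −0.75 · (-0.283575) = 0.2127.

0.2127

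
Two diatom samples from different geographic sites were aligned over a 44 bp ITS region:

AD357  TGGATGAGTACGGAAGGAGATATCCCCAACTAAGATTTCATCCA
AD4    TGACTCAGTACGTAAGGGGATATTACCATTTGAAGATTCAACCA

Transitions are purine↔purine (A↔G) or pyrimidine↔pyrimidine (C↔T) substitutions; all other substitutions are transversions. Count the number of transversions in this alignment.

7

The sequences differ at positions 3 (G/A, transition), 4 (A/C, transversion), 6 (G/C, transversion), 13 (G/T, transversion), 18 (A/G, transition), 24 (C/T, transition), 25 (C/A, transversion), 29 (A/T, transversion), 30 (C/T, transition), 32 (A/G, transition), 34 (G/A, transition), 35 (A/G, transition), 36 (T/A, transversion), 41 (T/A, transversion).
Of the 14 differences, 7 transitions and 7 transversions, so the answer is 7.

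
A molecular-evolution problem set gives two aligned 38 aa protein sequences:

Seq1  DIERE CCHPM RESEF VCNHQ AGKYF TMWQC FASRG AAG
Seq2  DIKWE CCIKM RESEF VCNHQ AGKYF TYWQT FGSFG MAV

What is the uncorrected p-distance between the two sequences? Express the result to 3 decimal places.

The sequences differ at positions 3 (E/K), 4 (R/W), 8 (H/I), 9 (P/K), 27 (M/Y), 30 (C/T), 32 (A/G), 34 (R/F), 36 (A/M), 38 (G/V).
There are 10 differences over 38 sites, so p = 10/38 = 0.263.

0.263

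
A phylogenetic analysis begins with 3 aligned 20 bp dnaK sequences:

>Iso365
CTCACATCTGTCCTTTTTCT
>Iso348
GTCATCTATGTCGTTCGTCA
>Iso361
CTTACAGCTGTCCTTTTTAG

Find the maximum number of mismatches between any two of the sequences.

Pairwise Hamming distances:
  Iso365 vs Iso348: 8
  Iso365 vs Iso361: 4
  Iso348 vs Iso361: 11
The largest is 11, between Iso348 and Iso361.

11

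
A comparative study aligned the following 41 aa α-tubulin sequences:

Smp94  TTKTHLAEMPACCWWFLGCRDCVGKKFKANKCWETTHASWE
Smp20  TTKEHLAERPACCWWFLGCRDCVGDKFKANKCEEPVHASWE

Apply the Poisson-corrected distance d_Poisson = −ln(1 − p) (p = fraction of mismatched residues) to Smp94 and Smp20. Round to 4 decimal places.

Differing sites — 4:T/E; 9:M/R; 25:K/D; 33:W/E; 35:T/P; 36:T/V.
p = 6/41 = 0.146341.
d = −ln(1 − 0.146341) = −ln(0.853659) = 0.1582.

0.1582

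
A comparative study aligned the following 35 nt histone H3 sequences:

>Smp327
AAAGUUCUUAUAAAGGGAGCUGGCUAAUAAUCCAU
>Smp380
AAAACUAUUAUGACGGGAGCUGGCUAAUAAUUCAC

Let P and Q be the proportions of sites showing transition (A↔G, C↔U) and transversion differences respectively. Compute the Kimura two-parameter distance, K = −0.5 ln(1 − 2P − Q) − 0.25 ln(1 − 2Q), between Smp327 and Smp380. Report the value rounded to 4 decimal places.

Mismatches occur at site 4 (G/A, transition), site 5 (U/C, transition), site 7 (C/A, transversion), site 12 (A/G, transition), site 14 (A/C, transversion), site 32 (C/U, transition), site 35 (U/C, transition).
Of the 7 differences, 5 transitions and 2 transversions over 35 sites: P = 5/35 = 0.142857, Q = 2/35 = 0.057143.
d = −0.5·ln(0.657143) − 0.25·ln(0.885714) = −0.5·(-0.419854) − 0.25·(-0.121361) = 0.2403.

0.2403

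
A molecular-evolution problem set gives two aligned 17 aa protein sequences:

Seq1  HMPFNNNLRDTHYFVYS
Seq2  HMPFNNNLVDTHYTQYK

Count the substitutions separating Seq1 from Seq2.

The sequences differ at positions 9 (R/V), 14 (F/T), 15 (V/Q), 17 (S/K).
That gives 4 mismatches out of 17 aligned sites, so the Hamming distance is 4.

4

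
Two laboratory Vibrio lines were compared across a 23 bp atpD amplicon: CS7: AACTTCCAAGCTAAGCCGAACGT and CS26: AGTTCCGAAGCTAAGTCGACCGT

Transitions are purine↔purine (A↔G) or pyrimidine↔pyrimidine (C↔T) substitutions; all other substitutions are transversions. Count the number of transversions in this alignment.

The sequences differ at positions 2 (A/G, transition), 3 (C/T, transition), 5 (T/C, transition), 7 (C/G, transversion), 16 (C/T, transition), 20 (A/C, transversion).
Of the 6 differences, 4 transitions and 2 transversions, so the answer is 2.

2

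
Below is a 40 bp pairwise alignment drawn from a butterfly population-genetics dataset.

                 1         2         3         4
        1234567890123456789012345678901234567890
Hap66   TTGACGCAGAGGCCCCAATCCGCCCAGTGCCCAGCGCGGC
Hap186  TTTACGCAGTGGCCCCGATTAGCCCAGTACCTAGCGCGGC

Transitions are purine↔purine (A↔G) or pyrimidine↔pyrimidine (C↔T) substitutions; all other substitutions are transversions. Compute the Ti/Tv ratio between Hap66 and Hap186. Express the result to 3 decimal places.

Mismatches occur at site 3 (G/T, transversion), site 10 (A/T, transversion), site 17 (A/G, transition), site 20 (C/T, transition), site 21 (C/A, transversion), site 29 (G/A, transition), site 32 (C/T, transition).
Of the 7 differences, 4 transitions and 3 transversions, so Ti/Tv = 4/3 = 1.333.

1.333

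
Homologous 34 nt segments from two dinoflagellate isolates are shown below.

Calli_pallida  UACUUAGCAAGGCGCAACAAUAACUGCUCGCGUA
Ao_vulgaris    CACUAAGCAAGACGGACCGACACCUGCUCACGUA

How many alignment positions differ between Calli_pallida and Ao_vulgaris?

9

Mismatches occur at site 1 (U/C), site 5 (U/A), site 12 (G/A), site 15 (C/G), site 17 (A/C), site 19 (A/G), site 21 (U/C), site 23 (A/C), site 30 (G/A).
That gives 9 mismatches out of 34 aligned sites, so the Hamming distance is 9.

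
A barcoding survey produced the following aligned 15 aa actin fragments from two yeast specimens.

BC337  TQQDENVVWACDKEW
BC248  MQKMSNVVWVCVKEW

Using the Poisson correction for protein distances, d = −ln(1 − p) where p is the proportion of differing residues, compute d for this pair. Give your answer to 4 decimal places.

0.5108

Mismatches occur at site 1 (T→M), site 3 (Q→K), site 4 (D→M), site 5 (E→S), site 10 (A→V), site 12 (D→V).
p = 6/15 = 0.400000.
d = −ln(1 − 0.400000) = −ln(0.600000) = 0.5108.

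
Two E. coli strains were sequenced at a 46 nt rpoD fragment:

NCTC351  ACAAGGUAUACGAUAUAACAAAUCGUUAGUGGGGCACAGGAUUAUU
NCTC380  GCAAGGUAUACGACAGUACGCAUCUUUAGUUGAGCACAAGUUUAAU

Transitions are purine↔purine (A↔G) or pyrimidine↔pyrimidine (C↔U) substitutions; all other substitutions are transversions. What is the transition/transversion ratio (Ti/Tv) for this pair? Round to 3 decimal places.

Differing sites — 1:A/G (Ti); 14:U/C (Ti); 16:U/G (Tv); 17:A/U (Tv); 20:A/G (Ti); 21:A/C (Tv); 25:G/U (Tv); 31:G/U (Tv); 33:G/A (Ti); 39:G/A (Ti); 41:A/U (Tv); 45:U/A (Tv).
Of the 12 differences, 5 transitions and 7 transversions, so Ti/Tv = 5/7 = 0.714.

0.714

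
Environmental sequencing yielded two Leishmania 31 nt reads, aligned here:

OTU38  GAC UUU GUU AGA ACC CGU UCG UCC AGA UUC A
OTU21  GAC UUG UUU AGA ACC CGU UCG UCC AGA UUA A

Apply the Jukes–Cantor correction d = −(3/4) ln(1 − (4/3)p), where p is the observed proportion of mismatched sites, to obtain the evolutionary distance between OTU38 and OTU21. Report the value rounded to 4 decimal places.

0.1036

Differing sites — 6:U/G; 7:G/U; 30:C/A.
p = 3/31 = 0.096774.
d = −0.75 · ln(1 − (4/3)·0.096774) = −0.75 · ln(0.870968) = −0.75 · (-0.138150) = 0.1036.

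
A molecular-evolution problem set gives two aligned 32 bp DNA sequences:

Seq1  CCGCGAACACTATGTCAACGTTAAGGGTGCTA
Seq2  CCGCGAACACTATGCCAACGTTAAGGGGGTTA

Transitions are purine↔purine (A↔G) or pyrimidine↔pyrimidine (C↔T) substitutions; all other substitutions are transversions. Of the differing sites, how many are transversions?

Mismatches occur at site 15 (T↔C, transition), site 28 (T↔G, transversion), site 30 (C↔T, transition).
Of the 3 differences, 2 transitions and 1 transversion, so the answer is 1.

1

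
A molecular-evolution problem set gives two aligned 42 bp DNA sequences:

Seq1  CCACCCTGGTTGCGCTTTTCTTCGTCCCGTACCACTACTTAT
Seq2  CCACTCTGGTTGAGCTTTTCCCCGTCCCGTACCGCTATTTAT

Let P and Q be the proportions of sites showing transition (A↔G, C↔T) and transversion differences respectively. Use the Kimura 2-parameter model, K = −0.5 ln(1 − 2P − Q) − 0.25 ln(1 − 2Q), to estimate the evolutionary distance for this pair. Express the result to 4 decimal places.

The sequences differ at positions 5 (C/T, transition), 13 (C/A, transversion), 21 (T/C, transition), 22 (T/C, transition), 34 (A/G, transition), 38 (C/T, transition).
Of the 6 differences, 5 transitions and 1 transversion over 42 sites: P = 5/42 = 0.119048, Q = 1/42 = 0.023810.
d = −0.5·ln(0.738094) − 0.25·ln(0.952380) = −0.5·(-0.303684) − 0.25·(-0.048791) = 0.1640.

0.1640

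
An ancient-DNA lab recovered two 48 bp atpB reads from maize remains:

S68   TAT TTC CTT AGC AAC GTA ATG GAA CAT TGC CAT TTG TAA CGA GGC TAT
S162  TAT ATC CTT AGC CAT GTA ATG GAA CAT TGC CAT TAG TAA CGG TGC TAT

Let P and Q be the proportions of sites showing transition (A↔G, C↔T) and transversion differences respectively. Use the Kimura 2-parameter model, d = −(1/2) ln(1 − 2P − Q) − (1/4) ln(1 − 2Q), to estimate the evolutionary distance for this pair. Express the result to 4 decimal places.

0.1367

Mismatches occur at site 4 (T/A, transversion), site 13 (A/C, transversion), site 15 (C/T, transition), site 35 (T/A, transversion), site 42 (A/G, transition), site 43 (G/T, transversion).
Of the 6 differences, 2 transitions and 4 transversions over 48 sites: P = 2/48 = 0.041667, Q = 4/48 = 0.083333.
d = −0.5·ln(0.833333) − 0.25·ln(0.833334) = −0.5·(-0.182322) − 0.25·(-0.182321) = 0.1367.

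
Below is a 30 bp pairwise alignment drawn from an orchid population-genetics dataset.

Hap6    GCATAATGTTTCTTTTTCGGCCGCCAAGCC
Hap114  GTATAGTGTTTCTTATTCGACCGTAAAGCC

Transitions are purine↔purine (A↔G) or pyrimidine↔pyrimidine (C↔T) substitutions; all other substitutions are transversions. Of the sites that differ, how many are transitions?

The sequences differ at positions 2 (C/T, transition), 6 (A/G, transition), 15 (T/A, transversion), 20 (G/A, transition), 24 (C/T, transition), 25 (C/A, transversion).
Of the 6 differences, 4 transitions and 2 transversions, so the answer is 4.

4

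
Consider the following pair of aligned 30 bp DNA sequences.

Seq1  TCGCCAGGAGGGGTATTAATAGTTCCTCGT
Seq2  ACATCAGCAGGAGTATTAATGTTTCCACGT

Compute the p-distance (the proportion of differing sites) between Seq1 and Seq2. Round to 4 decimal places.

0.2667

Mismatches occur at site 1 (T↔A), site 3 (G↔A), site 4 (C↔T), site 8 (G↔C), site 12 (G↔A), site 21 (A↔G), site 22 (G↔T), site 27 (T↔A).
There are 8 differences over 30 sites, so p = 8/30 = 0.2667.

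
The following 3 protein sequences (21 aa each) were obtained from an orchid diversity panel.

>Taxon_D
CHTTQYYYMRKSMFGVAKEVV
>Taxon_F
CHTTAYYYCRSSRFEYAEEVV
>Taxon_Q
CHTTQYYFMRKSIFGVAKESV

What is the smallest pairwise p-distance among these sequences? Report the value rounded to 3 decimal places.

Pairwise Hamming distances:
  Taxon_D vs Taxon_F: 7
  Taxon_D vs Taxon_Q: 3
  Taxon_F vs Taxon_Q: 9
The smallest is 3 mismatches, between Taxon_D and Taxon_Q; p = 3/21 = 0.143.

0.143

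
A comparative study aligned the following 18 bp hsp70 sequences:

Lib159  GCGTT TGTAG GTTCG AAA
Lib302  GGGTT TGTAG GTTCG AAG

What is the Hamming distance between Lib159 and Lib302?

The sequences differ at positions 2 (C/G), 18 (A/G).
That gives 2 mismatches out of 18 aligned sites, so the Hamming distance is 2.

2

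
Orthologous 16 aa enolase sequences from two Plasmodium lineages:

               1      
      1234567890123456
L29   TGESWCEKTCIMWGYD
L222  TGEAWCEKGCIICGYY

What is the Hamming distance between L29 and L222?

Mismatches occur at site 4 (S→A), site 9 (T→G), site 12 (M→I), site 13 (W→C), site 16 (D→Y).
That gives 5 mismatches out of 16 aligned sites, so the Hamming distance is 5.

5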